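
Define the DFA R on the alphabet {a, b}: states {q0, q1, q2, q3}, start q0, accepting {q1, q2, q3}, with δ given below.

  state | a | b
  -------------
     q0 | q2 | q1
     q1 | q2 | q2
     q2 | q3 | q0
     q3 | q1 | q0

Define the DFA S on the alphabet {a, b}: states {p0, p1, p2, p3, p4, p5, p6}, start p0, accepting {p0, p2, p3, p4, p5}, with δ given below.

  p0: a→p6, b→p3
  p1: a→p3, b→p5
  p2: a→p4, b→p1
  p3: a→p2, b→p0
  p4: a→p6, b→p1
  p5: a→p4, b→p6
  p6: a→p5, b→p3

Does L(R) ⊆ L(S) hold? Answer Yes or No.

The string a is in L(R) but not in L(S).
So L(R) ⊄ L(S).

No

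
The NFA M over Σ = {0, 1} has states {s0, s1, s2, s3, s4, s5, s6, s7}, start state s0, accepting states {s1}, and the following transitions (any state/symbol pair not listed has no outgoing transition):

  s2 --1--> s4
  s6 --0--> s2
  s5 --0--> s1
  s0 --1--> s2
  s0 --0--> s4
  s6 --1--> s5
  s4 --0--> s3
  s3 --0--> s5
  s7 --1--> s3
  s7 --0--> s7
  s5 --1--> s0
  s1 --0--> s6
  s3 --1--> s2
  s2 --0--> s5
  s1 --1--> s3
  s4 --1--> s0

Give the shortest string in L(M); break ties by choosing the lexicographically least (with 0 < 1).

100

A breadth-first search from s0 reaches an accepting state first via the path s0 → s2 → s5 → s1 on input 100.
No string of length < 3 is accepted (BFS exhausts all shorter strings without reaching an accepting state), and 100 is the lexicographically least accepting string of length 3.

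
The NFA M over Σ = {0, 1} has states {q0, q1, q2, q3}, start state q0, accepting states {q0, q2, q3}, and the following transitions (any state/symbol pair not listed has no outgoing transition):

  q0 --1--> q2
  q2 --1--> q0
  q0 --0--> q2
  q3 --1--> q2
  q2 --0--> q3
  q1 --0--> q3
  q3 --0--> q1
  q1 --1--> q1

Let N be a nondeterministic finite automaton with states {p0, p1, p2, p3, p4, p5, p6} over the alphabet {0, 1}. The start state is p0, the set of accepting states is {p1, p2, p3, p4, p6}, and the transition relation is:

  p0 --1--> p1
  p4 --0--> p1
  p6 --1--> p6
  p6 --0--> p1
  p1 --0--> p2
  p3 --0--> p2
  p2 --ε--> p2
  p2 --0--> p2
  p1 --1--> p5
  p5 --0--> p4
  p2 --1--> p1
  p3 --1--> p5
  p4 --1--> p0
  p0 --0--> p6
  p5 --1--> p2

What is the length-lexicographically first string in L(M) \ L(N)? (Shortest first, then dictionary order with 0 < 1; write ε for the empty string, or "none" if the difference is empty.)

The empty string ε is accepted by M but not by N.
Since ε is the unique shortest string, it is the required witness.

ε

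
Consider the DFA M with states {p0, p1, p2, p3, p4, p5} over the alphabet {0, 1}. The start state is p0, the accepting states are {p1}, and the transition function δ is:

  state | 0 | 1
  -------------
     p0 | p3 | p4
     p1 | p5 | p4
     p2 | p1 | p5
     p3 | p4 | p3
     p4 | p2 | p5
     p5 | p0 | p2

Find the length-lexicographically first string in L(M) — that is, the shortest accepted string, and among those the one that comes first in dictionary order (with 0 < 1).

A breadth-first search from p0 reaches an accepting state first via the path p0 → p4 → p2 → p1 on input 100.
No string of length < 3 is accepted (BFS exhausts all shorter strings without reaching an accepting state), and 100 is the lexicographically least accepting string of length 3.

100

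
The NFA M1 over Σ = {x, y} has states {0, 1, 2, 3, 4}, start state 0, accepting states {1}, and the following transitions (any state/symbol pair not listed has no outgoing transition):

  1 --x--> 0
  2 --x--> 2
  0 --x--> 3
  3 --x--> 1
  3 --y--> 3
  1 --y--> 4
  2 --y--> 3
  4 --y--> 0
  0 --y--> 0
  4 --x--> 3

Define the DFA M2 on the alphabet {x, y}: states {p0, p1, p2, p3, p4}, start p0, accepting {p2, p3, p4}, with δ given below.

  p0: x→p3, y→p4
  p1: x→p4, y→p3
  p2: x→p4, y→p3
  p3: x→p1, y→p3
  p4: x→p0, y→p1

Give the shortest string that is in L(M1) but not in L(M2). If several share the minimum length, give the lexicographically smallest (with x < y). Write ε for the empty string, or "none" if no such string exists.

The string xx is accepted by M1 but not by M2.
No shorter string lies in the difference, and xx is the lexicographically first length-2 string in L(M1) \ L(M2).

xx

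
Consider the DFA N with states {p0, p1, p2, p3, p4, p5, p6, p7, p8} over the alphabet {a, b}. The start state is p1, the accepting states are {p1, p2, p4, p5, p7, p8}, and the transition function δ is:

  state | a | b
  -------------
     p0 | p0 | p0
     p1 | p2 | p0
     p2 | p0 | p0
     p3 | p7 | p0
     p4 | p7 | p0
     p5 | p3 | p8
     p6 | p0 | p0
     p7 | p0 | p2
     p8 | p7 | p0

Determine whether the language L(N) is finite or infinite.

finite

The useful states (reachable from p1 and able to reach an accepting state) are {p1, p2}.
Restricted to these states the transition graph has no cycle, so every accepting path has bounded length and L is finite.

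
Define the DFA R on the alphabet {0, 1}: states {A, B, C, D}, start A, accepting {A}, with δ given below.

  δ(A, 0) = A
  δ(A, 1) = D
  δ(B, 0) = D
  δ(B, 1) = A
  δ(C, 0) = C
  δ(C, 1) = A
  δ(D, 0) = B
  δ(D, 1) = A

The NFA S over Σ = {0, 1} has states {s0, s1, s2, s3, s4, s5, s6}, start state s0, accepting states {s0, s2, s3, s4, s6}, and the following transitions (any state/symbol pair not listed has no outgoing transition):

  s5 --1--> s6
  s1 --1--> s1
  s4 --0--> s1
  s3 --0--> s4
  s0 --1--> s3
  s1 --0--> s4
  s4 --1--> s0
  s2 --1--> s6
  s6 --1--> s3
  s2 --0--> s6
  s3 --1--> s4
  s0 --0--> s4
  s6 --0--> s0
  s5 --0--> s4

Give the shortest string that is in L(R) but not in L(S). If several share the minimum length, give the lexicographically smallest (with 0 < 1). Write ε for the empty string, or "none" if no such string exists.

00

The string 00 is accepted by R but not by S.
No shorter string lies in the difference, and 00 is the lexicographically first length-2 string in L(R) \ L(S).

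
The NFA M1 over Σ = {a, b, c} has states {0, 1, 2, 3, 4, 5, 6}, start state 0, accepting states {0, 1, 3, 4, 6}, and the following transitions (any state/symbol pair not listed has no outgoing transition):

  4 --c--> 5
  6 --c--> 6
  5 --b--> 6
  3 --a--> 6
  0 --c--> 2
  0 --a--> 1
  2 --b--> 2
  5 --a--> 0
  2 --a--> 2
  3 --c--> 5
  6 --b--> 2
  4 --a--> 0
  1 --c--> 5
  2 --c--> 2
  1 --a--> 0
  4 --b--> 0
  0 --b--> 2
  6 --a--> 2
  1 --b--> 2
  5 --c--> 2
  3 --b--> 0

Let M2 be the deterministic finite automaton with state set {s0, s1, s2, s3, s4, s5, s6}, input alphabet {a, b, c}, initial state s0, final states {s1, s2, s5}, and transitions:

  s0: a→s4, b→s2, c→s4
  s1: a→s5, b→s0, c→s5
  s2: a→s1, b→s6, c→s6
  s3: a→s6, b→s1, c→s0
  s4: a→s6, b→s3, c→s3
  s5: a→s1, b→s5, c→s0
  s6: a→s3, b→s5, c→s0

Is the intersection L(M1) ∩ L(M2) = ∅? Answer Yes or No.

No

The string acb is accepted by both M1 and M2.
Hence L(M1) ∩ L(M2) ≠ ∅.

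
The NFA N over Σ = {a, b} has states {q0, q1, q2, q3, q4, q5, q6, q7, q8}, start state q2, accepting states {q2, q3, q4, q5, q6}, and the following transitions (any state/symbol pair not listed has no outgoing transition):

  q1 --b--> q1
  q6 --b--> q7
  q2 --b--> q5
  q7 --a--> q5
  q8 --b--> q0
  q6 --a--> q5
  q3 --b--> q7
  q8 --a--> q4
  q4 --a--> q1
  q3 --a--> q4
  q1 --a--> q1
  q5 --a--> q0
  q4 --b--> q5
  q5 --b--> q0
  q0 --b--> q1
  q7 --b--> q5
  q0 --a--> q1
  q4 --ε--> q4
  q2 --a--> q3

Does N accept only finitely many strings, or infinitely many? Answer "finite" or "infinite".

finite

The useful states (reachable from q2 and able to reach an accepting state) are {q2, q3, q4, q5, q7}.
Restricted to these states the transition graph has no cycle, so every accepting path has bounded length and L is finite.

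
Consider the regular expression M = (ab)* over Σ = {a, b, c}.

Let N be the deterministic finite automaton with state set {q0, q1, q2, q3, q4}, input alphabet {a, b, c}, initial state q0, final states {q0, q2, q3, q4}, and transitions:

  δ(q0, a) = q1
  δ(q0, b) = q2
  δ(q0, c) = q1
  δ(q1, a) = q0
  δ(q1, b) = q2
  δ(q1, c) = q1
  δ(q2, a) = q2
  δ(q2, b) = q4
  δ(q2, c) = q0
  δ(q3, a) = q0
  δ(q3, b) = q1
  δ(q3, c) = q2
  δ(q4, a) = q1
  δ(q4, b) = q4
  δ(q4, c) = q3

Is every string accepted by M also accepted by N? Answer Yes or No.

Converting the expression M to a DFA (subset construction, then merging equivalent states) gives the minimal DFA with states {m0, m1, m2}, start state m0, accepting states {m0} and transitions m0: a→m1, b→m2, c→m2; m1: a→m2, b→m0, c→m2; m2: a→m2, b→m2, c→m2.
Exploring the product automaton M × N from the start pair (m0, q0), following both machines on each input symbol, reaches 10 state pairs: (m0, q0), (m1, q1), (m2, q2), (m2, q1), (m2, q0), (m0, q2), (m2, q4), (m1, q2), (m2, q3), (m0, q4).
M accepts in {m0} and N accepts in {q0, q2, q3, q4}. The reachable pairs whose M-component is accepting are (m0, q0), (m0, q2), (m0, q4); in each of them the N-component is accepting too, so the product for L(M) \ L(N) (M-component accepting, N-component rejecting) has no reachable accepting pair and the difference is empty.
Hence every string in L(M) is also in L(N).

Yes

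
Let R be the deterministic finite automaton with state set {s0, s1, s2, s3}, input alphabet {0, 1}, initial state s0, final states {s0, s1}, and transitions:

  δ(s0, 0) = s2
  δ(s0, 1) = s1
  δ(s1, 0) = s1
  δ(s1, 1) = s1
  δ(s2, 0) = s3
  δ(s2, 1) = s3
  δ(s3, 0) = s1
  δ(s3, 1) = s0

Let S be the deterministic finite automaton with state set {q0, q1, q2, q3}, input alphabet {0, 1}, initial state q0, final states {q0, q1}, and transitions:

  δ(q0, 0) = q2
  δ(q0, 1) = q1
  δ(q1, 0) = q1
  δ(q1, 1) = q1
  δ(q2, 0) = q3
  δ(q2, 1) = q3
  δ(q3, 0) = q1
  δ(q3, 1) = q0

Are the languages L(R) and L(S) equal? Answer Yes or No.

Yes

Exploring the product automaton R × S from the start pair (s0, q0), following both machines on each input symbol, reaches 4 state pairs: (s0, q0), (s2, q2), (s1, q1), (s3, q3).
R accepts in {s0, s1} and S accepts in {q0, q1}. In every reachable pair the two components are either both accepting — (s0, q0), (s1, q1) — or both non-accepting, so no string is accepted by exactly one of the machines: L(R) \ L(S) and L(S) \ L(R) are both empty.
Hence every string is accepted by R iff it is accepted by S, and the two languages coincide.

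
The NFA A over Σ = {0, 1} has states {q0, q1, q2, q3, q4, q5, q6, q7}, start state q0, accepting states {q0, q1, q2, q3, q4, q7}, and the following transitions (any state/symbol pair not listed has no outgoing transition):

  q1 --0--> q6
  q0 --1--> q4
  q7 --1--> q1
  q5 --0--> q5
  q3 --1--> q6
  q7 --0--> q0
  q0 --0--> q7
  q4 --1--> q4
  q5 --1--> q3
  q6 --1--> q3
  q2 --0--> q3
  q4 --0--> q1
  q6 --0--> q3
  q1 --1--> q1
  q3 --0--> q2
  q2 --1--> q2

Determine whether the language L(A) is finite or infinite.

infinite

State q1 is reachable from the start and can reach an accepting state, and it lies on the cycle q1 → q1.
Traversing that cycle any number of times yields accepted strings of unbounded length, so the language is infinite.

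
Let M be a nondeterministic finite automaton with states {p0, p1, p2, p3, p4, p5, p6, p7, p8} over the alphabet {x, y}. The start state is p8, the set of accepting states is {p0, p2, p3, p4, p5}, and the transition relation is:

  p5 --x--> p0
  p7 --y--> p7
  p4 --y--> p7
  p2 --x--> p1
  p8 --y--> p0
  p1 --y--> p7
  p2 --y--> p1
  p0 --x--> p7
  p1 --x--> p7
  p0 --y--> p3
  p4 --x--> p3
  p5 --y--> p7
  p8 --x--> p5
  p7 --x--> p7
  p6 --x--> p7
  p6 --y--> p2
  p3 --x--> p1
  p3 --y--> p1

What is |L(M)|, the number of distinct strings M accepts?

The useful subgraph on states {p0, p3, p5, p8} is acyclic, so L(M) is finite; the longest accepting path visits 4 useful states, giving maximum string length 3.
Counting accepting paths from p8 by length: 2 of length 1, 2 of length 2, 1 of length 3. Total 5.

5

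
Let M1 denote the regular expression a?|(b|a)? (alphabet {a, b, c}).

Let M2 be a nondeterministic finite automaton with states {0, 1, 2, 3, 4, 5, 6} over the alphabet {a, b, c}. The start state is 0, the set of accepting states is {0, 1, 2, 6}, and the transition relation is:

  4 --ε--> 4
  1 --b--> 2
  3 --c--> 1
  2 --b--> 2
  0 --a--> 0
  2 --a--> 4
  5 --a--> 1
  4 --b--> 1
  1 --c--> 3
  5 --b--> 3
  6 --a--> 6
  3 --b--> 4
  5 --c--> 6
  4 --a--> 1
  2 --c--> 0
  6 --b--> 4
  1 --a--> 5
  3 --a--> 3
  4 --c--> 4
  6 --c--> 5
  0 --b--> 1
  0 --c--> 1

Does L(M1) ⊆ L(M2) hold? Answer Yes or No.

Converting the expression M1 to a DFA (subset construction, then merging equivalent states) gives the minimal DFA with states {r0, r1, r2}, start state r0, accepting states {r0, r1} and transitions r0: a→r1, b→r1, c→r2; r1: a→r2, b→r2, c→r2; r2: a→r2, b→r2, c→r2.
Exploring the product automaton M1 × M2 from the start pair (r0, 0), following both machines on each input symbol, reaches 10 state pairs: (r0, 0), (r1, 0), (r1, 1), (r2, 1), (r2, 0), (r2, 5), (r2, 2), (r2, 3), (r2, 6), (r2, 4).
M1 accepts in {r0, r1} and M2 accepts in {0, 1, 2, 6}. The reachable pairs whose M1-component is accepting are (r0, 0), (r1, 0), (r1, 1); in each of them the M2-component is accepting too, so the product for L(M1) \ L(M2) (M1-component accepting, M2-component rejecting) has no reachable accepting pair and the difference is empty.
Hence every string in L(M1) is also in L(M2).

Yes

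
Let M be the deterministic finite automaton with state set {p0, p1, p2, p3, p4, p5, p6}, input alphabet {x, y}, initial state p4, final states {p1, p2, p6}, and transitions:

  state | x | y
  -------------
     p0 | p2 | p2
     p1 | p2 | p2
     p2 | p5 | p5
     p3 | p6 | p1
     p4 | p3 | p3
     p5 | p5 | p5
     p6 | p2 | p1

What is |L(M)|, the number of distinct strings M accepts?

16

The useful subgraph on states {p1, p2, p3, p4, p6} is acyclic, so L(M) is finite; the longest accepting path visits 5 useful states, giving maximum string length 4.
Counting accepting paths from p4 by length: 4 of length 2, 8 of length 3, 4 of length 4. Total 16.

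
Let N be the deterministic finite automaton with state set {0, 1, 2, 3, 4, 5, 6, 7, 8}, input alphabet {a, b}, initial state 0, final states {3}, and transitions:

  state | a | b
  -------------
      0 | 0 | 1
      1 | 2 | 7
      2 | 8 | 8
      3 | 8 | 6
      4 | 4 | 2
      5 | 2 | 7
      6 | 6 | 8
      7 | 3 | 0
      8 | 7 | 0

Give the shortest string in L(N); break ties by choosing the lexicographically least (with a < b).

A breadth-first search from 0 reaches an accepting state first via the path 0 → 1 → 7 → 3 on input bba.
No string of length < 3 is accepted (BFS exhausts all shorter strings without reaching an accepting state), and bba is the lexicographically least accepting string of length 3.

bba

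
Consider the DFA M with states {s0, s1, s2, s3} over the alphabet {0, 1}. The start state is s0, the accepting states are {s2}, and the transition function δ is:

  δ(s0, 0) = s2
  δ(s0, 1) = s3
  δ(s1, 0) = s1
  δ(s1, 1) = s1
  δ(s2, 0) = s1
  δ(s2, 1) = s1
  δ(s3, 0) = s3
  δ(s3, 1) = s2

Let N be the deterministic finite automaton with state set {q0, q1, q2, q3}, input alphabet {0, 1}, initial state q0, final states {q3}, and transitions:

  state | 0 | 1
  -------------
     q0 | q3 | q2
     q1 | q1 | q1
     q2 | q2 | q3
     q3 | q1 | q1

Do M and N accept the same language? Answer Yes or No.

Exploring the product automaton M × N from the start pair (s0, q0), following both machines on each input symbol, reaches 4 state pairs: (s0, q0), (s2, q3), (s3, q2), (s1, q1).
M accepts in {s2} and N accepts in {q3}. In every reachable pair the two components are either both accepting — (s2, q3) — or both non-accepting, so no string is accepted by exactly one of the machines: L(M) \ L(N) and L(N) \ L(M) are both empty.
Hence every string is accepted by M iff it is accepted by N, and the two languages coincide.

Yes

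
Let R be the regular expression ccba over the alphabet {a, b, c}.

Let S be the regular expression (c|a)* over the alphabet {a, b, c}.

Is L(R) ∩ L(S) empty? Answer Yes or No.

Yes

Converting the expression R to a DFA (subset construction, then merging equivalent states) gives the minimal DFA with states {r0, r1, r2, r3, r4, r5}, start state r0, accepting states {r5} and transitions r0: a→r1, b→r1, c→r2; r1: a→r1, b→r1, c→r1; r2: a→r1, b→r1, c→r3; r3: a→r1, b→r4, c→r1; r4: a→r5, b→r1, c→r1; r5: a→r1, b→r1, c→r1.
Converting the expression S to a DFA (subset construction, then merging equivalent states) gives the minimal DFA with states {s0, s1}, start state s0, accepting states {s0} and transitions s0: a→s0, b→s1, c→s0; s1: a→s1, b→s1, c→s1.
Exploring the product automaton R × S from the start pair (r0, s0), following both machines on each input symbol, reaches 7 state pairs: (r0, s0), (r1, s0), (r1, s1), (r2, s0), (r3, s0), (r4, s1), (r5, s1).
R accepts in {r5} and S accepts in {s0}; no reachable pair has both components accepting, so no string drives both machines to acceptance simultaneously and L(R) ∩ L(S) = ∅.
So no string is accepted by both, and the intersection is empty.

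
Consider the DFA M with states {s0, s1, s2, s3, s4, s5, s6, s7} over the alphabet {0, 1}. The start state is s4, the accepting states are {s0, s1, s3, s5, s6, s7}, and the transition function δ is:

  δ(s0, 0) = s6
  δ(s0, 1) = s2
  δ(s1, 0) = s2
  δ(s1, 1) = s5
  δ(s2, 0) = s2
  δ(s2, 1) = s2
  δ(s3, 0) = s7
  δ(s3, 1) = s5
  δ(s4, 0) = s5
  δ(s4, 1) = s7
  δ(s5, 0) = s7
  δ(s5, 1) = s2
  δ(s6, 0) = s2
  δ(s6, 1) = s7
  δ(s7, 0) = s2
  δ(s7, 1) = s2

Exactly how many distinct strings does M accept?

3

The useful subgraph on states {s4, s5, s7} is acyclic, so L(M) is finite; the longest accepting path visits 3 useful states, giving maximum string length 2.
Counting accepting paths from s4 by length: 2 of length 1, 1 of length 2. Total 3.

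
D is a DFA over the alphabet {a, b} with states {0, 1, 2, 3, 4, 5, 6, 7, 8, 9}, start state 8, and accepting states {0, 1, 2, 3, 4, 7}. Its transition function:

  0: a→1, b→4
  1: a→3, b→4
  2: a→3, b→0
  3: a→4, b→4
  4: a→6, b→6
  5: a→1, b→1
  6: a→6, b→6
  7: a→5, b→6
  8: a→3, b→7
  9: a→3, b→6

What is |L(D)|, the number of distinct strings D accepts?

14

The useful subgraph on states {1, 3, 4, 5, 7, 8} is acyclic, so L(D) is finite; the longest accepting path visits 6 useful states, giving maximum string length 5.
Counting accepting paths from 8 by length: 2 of length 1, 2 of length 2, 2 of length 3, 4 of length 4, 4 of length 5. Total 14.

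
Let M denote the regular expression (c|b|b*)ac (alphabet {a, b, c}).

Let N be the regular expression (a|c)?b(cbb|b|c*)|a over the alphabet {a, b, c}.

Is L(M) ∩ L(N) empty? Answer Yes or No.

Yes

Converting the expression M to a DFA (subset construction, then merging equivalent states) gives the minimal DFA with states {m0, m1, m2, m3, m4, m5}, start state m0, accepting states {m5} and transitions m0: a→m1, b→m2, c→m3; m1: a→m4, b→m4, c→m5; m2: a→m1, b→m2, c→m4; m3: a→m1, b→m4, c→m4; m4: a→m4, b→m4, c→m4; m5: a→m4, b→m4, c→m4.
Converting the expression N to a DFA (subset construction, then merging equivalent states) gives the minimal DFA with states {n0, n1, n2, n3, n4, n5, n6, n7, n8}, start state n0, accepting states {n1, n2, n5, n6, n8} and transitions n0: a→n1, b→n2, c→n3; n1: a→n4, b→n2, c→n4; n2: a→n4, b→n5, c→n6; n3: a→n4, b→n2, c→n4; n4: a→n4, b→n4, c→n4; n5: a→n4, b→n4, c→n4; n6: a→n4, b→n7, c→n8; n7: a→n4, b→n5, c→n4; n8: a→n4, b→n4, c→n8.
Exploring the product automaton M × N from the start pair (m0, n0), following both machines on each input symbol, reaches 14 state pairs: (m0, n0), (m1, n1), (m2, n2), (m3, n3), (m4, n4), (m4, n2), (m5, n4), (m1, n4), (m2, n5), (m4, n6), (m4, n5), (m2, n4), (m4, n7), (m4, n8).
M accepts in {m5} and N accepts in {n1, n2, n5, n6, n8}; no reachable pair has both components accepting, so no string drives both machines to acceptance simultaneously and L(M) ∩ L(N) = ∅.
So no string is accepted by both, and the intersection is empty.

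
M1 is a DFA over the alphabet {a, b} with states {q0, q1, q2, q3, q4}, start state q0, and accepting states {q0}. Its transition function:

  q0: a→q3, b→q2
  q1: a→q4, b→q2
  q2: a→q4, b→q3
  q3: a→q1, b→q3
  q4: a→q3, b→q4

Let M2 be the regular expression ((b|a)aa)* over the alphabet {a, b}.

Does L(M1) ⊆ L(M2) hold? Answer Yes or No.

Yes

Converting the expression M2 to a DFA (subset construction, then merging equivalent states) gives the minimal DFA with states {r0, r1, r2, r3}, start state r0, accepting states {r0} and transitions r0: a→r1, b→r1; r1: a→r2, b→r3; r2: a→r0, b→r3; r3: a→r3, b→r3.
Exploring the product automaton M1 × M2 from the start pair (q0, r0), following both machines on each input symbol, reaches 15 state pairs: (q0, r0), (q3, r1), (q2, r1), (q1, r2), (q3, r3), (q4, r2), (q4, r0), (q2, r3), (q1, r3), (q3, r0), (q4, r3), (q4, r1), (q1, r1), (q3, r2), (q1, r0).
M1 accepts in {q0} and M2 accepts in {r0}. The reachable pairs whose M1-component is accepting are (q0, r0); in each of them the M2-component is accepting too, so the product for L(M1) \ L(M2) (M1-component accepting, M2-component rejecting) has no reachable accepting pair and the difference is empty.
Hence every string in L(M1) is also in L(M2).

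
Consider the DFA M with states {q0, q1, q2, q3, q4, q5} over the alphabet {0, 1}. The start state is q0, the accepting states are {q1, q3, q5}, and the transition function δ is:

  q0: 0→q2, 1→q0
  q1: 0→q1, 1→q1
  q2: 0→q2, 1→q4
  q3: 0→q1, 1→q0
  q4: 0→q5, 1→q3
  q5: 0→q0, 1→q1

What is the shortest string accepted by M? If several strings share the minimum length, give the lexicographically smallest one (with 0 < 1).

010

A breadth-first search from q0 reaches an accepting state first via the path q0 → q2 → q4 → q5 on input 010.
No string of length < 3 is accepted (BFS exhausts all shorter strings without reaching an accepting state), and 010 is the lexicographically least accepting string of length 3.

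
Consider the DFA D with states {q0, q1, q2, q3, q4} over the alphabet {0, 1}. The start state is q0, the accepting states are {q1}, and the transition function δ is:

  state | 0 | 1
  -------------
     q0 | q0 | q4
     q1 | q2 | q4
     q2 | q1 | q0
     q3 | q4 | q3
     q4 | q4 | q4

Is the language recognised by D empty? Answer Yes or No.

The states reachable from the start state are {q0, q4}.
None of the accepting states {q1} is reachable, so no string is accepted and L(D) = ∅.

Yes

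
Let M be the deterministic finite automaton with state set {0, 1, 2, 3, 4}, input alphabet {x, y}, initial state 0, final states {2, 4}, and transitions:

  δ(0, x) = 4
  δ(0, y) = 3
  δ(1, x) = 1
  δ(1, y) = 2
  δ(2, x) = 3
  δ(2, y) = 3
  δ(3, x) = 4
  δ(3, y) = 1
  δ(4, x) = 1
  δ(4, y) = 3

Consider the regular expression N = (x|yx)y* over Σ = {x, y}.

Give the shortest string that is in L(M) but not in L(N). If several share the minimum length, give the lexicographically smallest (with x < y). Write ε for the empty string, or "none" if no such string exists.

The string xxy is accepted by M but not by N.
No shorter string lies in the difference, and xxy is the lexicographically first length-3 string in L(M) \ L(N).

xxy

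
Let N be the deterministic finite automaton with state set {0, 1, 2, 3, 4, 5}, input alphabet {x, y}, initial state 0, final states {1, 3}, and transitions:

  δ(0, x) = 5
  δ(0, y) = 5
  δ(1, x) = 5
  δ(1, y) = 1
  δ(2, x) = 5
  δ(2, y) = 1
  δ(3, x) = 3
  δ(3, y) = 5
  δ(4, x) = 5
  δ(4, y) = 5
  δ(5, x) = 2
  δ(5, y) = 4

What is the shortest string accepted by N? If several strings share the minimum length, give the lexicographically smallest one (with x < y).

A breadth-first search from 0 reaches an accepting state first via the path 0 → 5 → 2 → 1 on input xxy.
No string of length < 3 is accepted (BFS exhausts all shorter strings without reaching an accepting state), and xxy is the lexicographically least accepting string of length 3.

xxy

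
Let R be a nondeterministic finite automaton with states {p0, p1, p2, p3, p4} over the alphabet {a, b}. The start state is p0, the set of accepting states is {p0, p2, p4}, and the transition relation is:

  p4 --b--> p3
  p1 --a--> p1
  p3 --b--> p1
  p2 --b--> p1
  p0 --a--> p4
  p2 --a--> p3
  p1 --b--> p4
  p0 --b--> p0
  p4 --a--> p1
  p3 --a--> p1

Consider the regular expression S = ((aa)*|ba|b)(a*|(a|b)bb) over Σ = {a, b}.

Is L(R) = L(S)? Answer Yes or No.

No

The string bb is accepted by R but rejected by S.
So L(R) ≠ L(S).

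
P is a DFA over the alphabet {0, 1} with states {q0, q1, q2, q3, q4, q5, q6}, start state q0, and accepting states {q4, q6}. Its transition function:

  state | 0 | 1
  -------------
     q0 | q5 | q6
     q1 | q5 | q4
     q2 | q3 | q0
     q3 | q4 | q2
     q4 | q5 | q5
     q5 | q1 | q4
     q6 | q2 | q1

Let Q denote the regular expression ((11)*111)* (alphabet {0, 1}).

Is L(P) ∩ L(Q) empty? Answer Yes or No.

No

The string 111 is accepted by both P and Q.
Hence L(P) ∩ L(Q) ≠ ∅.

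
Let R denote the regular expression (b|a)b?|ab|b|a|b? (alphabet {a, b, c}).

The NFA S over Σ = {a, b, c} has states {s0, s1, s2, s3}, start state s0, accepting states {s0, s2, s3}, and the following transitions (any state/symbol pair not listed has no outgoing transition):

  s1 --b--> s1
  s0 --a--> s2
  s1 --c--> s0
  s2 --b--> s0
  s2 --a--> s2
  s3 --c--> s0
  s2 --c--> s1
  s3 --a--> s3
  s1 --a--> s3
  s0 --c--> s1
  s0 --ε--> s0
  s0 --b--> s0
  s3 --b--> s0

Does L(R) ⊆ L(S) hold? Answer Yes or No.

Converting the expression R to a DFA (subset construction, then merging equivalent states) gives the minimal DFA with states {r0, r1, r2, r3}, start state r0, accepting states {r0, r1, r3} and transitions r0: a→r1, b→r1, c→r2; r1: a→r2, b→r3, c→r2; r2: a→r2, b→r2, c→r2; r3: a→r2, b→r2, c→r2.
Exploring the product automaton R × S from the start pair (r0, s0), following both machines on each input symbol, reaches 8 state pairs: (r0, s0), (r1, s2), (r1, s0), (r2, s1), (r2, s2), (r3, s0), (r2, s3), (r2, s0).
R accepts in {r0, r1, r3} and S accepts in {s0, s2, s3}. The reachable pairs whose R-component is accepting are (r0, s0), (r1, s2), (r1, s0), (r3, s0); in each of them the S-component is accepting too, so the product for L(R) \ L(S) (R-component accepting, S-component rejecting) has no reachable accepting pair and the difference is empty.
Hence every string in L(R) is also in L(S).

Yes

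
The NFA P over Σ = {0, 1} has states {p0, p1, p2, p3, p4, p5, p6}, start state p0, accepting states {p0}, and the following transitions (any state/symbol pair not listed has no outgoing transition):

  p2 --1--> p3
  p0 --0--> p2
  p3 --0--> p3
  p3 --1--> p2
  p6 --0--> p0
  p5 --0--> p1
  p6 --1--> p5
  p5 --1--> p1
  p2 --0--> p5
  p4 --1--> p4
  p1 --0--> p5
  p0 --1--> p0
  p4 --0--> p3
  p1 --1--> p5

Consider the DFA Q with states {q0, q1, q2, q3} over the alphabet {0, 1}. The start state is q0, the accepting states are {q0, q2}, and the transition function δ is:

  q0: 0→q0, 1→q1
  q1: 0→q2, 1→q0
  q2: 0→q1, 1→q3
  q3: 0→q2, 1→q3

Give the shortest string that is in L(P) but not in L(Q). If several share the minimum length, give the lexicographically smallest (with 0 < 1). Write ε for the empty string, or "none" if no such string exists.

The string 1 is accepted by P but not by Q.
No shorter string lies in the difference, and 1 is the lexicographically first length-1 string in L(P) \ L(Q).

1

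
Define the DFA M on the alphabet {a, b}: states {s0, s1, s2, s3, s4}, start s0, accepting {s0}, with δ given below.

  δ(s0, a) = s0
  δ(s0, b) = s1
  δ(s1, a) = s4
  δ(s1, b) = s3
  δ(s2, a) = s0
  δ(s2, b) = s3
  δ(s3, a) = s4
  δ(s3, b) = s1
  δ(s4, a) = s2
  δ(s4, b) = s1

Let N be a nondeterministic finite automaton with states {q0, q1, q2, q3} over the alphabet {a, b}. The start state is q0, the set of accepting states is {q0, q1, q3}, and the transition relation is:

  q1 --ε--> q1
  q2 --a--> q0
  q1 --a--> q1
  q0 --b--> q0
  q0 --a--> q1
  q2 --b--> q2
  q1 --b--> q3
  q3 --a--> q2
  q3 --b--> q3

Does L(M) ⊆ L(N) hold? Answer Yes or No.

Exploring the product automaton M × N from the start pair (s0, q0), following both machines on each input symbol, reaches 13 state pairs: (s0, q0), (s0, q1), (s1, q0), (s1, q3), (s4, q1), (s3, q0), (s4, q2), (s3, q3), (s2, q1), (s2, q0), (s1, q2), (s4, q0), (s3, q2).
M accepts in {s0} and N accepts in {q0, q1, q3}. The reachable pairs whose M-component is accepting are (s0, q0), (s0, q1); in each of them the N-component is accepting too, so the product for L(M) \ L(N) (M-component accepting, N-component rejecting) has no reachable accepting pair and the difference is empty.
Hence every string in L(M) is also in L(N).

Yes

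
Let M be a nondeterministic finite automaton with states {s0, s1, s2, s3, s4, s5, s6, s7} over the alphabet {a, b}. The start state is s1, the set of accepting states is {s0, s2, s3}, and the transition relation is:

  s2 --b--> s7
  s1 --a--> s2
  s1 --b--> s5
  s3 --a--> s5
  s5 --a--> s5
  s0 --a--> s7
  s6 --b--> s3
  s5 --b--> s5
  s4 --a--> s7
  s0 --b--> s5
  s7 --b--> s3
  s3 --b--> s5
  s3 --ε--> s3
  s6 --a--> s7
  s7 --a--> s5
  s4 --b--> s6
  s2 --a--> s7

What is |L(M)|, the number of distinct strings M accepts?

3

The useful subgraph on states {s1, s2, s3, s7} is acyclic, so L(M) is finite; the longest accepting path visits 4 useful states, giving maximum string length 3.
Counting accepting paths from s1 by length: 1 of length 1, 2 of length 3. Total 3.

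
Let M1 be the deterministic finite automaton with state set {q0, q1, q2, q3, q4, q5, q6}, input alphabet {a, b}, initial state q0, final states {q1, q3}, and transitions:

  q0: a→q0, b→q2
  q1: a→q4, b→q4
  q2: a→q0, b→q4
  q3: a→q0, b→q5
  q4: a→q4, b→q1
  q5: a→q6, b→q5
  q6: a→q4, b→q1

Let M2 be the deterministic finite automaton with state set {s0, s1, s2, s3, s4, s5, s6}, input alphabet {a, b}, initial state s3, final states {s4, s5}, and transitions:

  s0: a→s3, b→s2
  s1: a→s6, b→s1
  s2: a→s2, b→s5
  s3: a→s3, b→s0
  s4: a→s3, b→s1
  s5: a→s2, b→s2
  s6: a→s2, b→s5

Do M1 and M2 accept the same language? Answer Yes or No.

Yes

Exploring the product automaton M1 × M2 from the start pair (q0, s3), following both machines on each input symbol, reaches 4 state pairs: (q0, s3), (q2, s0), (q4, s2), (q1, s5).
M1 accepts in {q1, q3} and M2 accepts in {s4, s5}. In every reachable pair the two components are either both accepting — (q1, s5) — or both non-accepting, so no string is accepted by exactly one of the machines: L(M1) \ L(M2) and L(M2) \ L(M1) are both empty.
Hence every string is accepted by M1 iff it is accepted by M2, and the two languages coincide.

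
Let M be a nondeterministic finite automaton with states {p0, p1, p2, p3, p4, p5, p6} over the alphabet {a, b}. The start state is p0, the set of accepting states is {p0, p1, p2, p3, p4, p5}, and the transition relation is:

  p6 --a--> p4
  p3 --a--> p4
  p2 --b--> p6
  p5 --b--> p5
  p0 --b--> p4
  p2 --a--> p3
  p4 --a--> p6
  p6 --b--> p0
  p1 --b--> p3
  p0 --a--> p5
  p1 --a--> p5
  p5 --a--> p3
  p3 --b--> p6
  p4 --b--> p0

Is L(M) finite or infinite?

State p0 is reachable from the start and can reach an accepting state, and it lies on the cycle p0 → p4 → p0.
Traversing that cycle any number of times yields accepted strings of unbounded length, so the language is infinite.

infinite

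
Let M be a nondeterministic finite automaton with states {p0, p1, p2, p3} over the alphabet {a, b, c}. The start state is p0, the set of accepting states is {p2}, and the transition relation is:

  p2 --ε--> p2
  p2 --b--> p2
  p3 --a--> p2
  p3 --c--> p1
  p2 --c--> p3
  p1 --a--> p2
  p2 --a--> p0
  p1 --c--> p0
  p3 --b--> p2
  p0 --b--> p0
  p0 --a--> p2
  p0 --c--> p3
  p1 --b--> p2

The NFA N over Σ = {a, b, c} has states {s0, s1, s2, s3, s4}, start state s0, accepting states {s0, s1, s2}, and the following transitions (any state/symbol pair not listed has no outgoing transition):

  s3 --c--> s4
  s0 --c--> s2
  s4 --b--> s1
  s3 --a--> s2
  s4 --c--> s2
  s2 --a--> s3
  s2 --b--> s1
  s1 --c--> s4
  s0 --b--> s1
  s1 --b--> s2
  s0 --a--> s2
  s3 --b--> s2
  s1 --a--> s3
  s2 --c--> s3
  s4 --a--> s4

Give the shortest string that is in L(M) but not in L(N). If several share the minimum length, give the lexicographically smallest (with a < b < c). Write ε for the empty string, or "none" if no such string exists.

The string ba is accepted by M but not by N.
No shorter string lies in the difference, and ba is the lexicographically first length-2 string in L(M) \ L(N).

ba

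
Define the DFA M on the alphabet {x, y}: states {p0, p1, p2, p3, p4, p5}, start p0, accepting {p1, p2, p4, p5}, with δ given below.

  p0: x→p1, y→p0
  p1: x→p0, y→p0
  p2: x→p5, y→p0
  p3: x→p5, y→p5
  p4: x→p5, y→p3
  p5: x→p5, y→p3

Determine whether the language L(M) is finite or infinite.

State p0 is reachable from the start and can reach an accepting state, and it lies on the cycle p0 → p0.
Traversing that cycle any number of times yields accepted strings of unbounded length, so the language is infinite.

infinite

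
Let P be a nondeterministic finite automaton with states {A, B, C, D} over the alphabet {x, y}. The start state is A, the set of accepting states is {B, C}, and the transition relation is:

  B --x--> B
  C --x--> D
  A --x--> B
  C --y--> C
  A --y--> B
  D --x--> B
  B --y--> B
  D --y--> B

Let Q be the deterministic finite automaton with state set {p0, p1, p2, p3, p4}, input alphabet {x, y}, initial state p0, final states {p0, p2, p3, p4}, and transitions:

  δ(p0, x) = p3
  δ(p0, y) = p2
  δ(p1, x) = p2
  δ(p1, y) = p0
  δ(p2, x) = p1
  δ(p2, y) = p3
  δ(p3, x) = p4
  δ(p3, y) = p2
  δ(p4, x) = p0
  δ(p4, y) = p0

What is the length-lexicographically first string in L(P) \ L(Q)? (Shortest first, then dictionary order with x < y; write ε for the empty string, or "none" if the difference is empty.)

The string yx is accepted by P but not by Q.
No shorter string lies in the difference, and yx is the lexicographically first length-2 string in L(P) \ L(Q).

yx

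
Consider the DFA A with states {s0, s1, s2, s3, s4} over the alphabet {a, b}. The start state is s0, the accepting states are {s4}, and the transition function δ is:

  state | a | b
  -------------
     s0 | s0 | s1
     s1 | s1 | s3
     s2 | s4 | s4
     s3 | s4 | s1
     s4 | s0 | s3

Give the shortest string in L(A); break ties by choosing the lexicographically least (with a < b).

bba

A breadth-first search from s0 reaches an accepting state first via the path s0 → s1 → s3 → s4 on input bba.
No string of length < 3 is accepted (BFS exhausts all shorter strings without reaching an accepting state), and bba is the lexicographically least accepting string of length 3.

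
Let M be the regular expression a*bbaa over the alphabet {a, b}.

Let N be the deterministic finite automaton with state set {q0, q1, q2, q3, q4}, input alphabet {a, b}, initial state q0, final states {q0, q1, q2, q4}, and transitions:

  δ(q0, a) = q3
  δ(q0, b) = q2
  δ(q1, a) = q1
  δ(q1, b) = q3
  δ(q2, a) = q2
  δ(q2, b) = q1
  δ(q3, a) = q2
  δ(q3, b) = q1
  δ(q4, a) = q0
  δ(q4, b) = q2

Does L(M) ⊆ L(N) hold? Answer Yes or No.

Yes

Converting the expression M to a DFA (subset construction, then merging equivalent states) gives the minimal DFA with states {m0, m1, m2, m3, m4, m5}, start state m0, accepting states {m5} and transitions m0: a→m0, b→m1; m1: a→m2, b→m3; m2: a→m2, b→m2; m3: a→m4, b→m2; m4: a→m5, b→m2; m5: a→m2, b→m2.
Exploring the product automaton M × N from the start pair (m0, q0), following both machines on each input symbol, reaches 14 state pairs: (m0, q0), (m0, q3), (m1, q2), (m0, q2), (m1, q1), (m2, q2), (m3, q1), (m2, q1), (m3, q3), (m4, q1), (m2, q3), (m4, q2), (m5, q1), (m5, q2).
M accepts in {m5} and N accepts in {q0, q1, q2, q4}. The reachable pairs whose M-component is accepting are (m5, q1), (m5, q2); in each of them the N-component is accepting too, so the product for L(M) \ L(N) (M-component accepting, N-component rejecting) has no reachable accepting pair and the difference is empty.
Hence every string in L(M) is also in L(N).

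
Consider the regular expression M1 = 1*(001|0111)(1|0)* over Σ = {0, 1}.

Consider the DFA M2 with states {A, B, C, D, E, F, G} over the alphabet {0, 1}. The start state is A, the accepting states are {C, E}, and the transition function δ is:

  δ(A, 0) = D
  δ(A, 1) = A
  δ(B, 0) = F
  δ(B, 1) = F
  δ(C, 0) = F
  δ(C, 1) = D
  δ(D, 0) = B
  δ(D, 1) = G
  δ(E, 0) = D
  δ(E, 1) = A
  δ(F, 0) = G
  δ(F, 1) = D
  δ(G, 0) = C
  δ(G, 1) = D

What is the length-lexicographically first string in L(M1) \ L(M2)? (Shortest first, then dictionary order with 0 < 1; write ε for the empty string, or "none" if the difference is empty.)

The string 001 is accepted by M1 but not by M2.
No shorter string lies in the difference, and 001 is the lexicographically first length-3 string in L(M1) \ L(M2).

001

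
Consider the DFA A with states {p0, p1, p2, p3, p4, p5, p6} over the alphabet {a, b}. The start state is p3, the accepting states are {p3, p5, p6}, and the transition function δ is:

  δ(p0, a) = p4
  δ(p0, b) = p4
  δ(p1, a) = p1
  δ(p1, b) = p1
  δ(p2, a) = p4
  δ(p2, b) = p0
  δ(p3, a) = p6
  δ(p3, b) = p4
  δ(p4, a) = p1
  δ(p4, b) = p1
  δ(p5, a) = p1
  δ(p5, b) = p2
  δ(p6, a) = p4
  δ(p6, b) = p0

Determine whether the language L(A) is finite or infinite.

The useful states (reachable from p3 and able to reach an accepting state) are {p3, p6}.
Restricted to these states the transition graph has no cycle, so every accepting path has bounded length and L is finite.

finite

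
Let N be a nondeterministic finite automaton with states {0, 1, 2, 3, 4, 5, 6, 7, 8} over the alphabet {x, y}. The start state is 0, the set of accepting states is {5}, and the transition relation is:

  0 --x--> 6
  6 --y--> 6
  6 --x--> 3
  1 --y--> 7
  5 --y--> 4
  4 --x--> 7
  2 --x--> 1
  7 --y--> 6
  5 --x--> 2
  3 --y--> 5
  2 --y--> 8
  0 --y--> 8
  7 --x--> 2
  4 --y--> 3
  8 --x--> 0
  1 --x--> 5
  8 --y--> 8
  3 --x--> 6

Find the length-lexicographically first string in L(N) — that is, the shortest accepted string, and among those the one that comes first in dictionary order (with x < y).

xxy

A breadth-first search from 0 reaches an accepting state first via the path 0 → 6 → 3 → 5 on input xxy.
No string of length < 3 is accepted (BFS exhausts all shorter strings without reaching an accepting state), and xxy is the lexicographically least accepting string of length 3.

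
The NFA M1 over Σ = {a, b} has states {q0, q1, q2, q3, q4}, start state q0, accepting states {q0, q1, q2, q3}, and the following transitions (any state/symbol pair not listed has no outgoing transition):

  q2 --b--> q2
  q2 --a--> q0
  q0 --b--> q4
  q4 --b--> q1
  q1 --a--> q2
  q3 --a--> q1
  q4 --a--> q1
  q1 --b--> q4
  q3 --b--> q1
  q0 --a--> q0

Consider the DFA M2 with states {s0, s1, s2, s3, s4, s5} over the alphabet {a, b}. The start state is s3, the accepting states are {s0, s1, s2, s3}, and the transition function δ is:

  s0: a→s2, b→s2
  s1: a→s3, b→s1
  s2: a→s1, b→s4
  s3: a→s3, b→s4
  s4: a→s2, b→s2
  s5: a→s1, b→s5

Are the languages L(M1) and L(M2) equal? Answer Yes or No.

Yes

Exploring the product automaton M1 × M2 from the start pair (q0, s3), following both machines on each input symbol, reaches 4 state pairs: (q0, s3), (q4, s4), (q1, s2), (q2, s1).
M1 accepts in {q0, q1, q2, q3} and M2 accepts in {s0, s1, s2, s3}. In every reachable pair the two components are either both accepting — (q0, s3), (q1, s2), (q2, s1) — or both non-accepting, so no string is accepted by exactly one of the machines: L(M1) \ L(M2) and L(M2) \ L(M1) are both empty.
Hence every string is accepted by M1 iff it is accepted by M2, and the two languages coincide.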